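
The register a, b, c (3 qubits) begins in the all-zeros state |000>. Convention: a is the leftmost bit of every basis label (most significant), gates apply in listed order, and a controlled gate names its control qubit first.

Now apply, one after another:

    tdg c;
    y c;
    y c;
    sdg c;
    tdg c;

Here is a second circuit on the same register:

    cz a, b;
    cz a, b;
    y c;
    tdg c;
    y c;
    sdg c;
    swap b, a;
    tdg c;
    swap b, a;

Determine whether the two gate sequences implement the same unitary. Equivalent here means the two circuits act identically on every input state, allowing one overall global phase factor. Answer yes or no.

No, they are not equivalent — no single phase factor reconciles the two unitaries.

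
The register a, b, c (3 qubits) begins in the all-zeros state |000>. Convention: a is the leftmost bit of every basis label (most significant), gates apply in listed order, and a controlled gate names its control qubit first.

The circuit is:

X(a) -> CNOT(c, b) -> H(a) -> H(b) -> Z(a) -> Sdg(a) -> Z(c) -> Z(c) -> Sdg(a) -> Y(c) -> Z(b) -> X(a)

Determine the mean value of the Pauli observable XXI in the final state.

The expectation value of XXI is 1.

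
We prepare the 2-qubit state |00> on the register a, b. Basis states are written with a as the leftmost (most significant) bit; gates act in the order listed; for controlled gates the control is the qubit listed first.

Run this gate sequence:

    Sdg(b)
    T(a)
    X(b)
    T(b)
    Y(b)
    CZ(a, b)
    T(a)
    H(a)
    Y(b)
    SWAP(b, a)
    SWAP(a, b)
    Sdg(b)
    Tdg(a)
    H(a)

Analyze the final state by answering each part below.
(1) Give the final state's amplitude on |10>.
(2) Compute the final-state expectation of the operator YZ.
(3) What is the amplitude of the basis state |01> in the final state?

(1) The amplitude on |10> is 0.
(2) In the final state, YZ has expectation -sqrt(2)/2.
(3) |01> carries amplitude -I/2 - exp(3*I*pi/4)/2 in the final state.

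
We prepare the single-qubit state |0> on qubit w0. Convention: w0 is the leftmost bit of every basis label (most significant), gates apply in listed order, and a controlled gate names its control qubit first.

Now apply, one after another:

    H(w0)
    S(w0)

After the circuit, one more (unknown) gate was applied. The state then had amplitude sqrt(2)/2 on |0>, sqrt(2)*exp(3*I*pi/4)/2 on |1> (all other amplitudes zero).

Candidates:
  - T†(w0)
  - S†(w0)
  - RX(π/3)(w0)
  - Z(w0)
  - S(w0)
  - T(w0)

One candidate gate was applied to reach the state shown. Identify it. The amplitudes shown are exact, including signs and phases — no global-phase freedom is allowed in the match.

The applied gate was T(w0).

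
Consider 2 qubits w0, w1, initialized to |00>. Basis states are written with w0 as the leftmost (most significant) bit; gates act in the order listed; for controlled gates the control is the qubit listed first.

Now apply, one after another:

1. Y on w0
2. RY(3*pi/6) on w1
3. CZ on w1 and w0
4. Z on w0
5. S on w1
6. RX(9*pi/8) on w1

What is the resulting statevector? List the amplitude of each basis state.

The resulting statevector has amplitude 0 on |00>, 0 on |01>, I*sin(5*pi/16) on |10>, -sin(3*pi/16) on |11>.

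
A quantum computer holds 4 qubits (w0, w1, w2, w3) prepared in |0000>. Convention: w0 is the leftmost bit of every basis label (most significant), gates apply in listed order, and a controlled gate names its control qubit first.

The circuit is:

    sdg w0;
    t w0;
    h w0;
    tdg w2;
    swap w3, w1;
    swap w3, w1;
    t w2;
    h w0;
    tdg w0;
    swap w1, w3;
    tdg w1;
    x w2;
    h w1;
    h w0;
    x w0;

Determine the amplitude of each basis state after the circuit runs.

After the circuit, the state carries amplitude 1/2 on |0010>, 1/2 on |0110>, 1/2 on |1010>, 1/2 on |1110>, and 0 on every other basis state.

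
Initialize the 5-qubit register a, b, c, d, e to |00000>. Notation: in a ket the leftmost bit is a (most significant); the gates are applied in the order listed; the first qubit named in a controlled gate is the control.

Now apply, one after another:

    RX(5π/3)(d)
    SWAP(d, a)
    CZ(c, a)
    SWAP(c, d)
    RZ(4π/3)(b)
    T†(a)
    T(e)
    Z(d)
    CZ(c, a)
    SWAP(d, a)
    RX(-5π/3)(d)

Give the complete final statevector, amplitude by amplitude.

The final amplitudes are (3*exp(11*I*pi/12) + exp(2*I*pi/3))*exp(5*I*pi/12)/4 on |00000>, sqrt(3)*(-exp(7*I*pi/12) + exp(5*I*pi/6))/4 on |00010>, and 0 on every other basis state.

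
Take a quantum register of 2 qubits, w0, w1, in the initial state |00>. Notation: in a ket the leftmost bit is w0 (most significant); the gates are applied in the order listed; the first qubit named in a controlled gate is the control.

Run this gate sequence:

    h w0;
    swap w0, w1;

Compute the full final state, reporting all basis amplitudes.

The resulting statevector has amplitude sqrt(2)/2 on |00>, sqrt(2)/2 on |01>, 0 on |10>, 0 on |11>.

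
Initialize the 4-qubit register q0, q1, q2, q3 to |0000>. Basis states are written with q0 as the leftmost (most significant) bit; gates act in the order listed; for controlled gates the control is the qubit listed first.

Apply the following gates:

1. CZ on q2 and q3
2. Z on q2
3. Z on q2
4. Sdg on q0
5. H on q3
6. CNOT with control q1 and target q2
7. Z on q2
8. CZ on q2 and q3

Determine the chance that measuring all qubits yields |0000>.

The probability of measuring |0000> is 1/2.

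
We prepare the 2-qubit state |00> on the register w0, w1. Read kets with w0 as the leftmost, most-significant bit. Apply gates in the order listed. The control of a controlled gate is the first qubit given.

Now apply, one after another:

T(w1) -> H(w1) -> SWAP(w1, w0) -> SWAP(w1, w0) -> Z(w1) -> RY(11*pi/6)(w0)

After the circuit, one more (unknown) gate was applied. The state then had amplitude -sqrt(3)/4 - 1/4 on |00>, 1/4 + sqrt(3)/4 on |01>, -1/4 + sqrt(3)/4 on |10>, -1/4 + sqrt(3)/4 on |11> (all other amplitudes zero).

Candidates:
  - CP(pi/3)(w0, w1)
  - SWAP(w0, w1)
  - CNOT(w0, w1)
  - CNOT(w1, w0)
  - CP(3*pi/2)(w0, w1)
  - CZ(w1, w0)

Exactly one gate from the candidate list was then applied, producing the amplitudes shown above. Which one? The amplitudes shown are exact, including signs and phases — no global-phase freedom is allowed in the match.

The applied gate was CZ(w1, w0).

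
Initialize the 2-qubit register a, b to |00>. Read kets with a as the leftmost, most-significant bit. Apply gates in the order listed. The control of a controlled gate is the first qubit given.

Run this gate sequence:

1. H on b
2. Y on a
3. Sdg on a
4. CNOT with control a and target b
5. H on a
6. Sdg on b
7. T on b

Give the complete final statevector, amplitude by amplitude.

The final amplitudes are 1/2 on |00>, -exp(3*I*pi/4)/2 on |01>, -1/2 on |10>, exp(3*I*pi/4)/2 on |11>.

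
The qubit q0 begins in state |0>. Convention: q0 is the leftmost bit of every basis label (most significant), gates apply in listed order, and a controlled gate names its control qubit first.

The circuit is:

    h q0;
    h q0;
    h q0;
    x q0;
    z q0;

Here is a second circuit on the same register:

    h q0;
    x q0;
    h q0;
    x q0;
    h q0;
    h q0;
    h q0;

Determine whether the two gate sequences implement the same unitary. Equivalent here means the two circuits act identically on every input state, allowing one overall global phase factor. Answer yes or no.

Yes, they are equivalent — the unitaries differ by at most a global phase.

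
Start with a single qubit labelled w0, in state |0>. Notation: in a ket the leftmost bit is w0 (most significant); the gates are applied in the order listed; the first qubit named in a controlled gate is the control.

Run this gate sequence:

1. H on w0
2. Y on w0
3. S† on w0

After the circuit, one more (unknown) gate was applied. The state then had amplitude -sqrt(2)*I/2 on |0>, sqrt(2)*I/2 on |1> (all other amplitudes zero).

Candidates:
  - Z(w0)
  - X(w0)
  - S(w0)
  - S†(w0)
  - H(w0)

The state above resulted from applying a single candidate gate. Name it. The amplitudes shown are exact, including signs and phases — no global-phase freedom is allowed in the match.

The unique candidate consistent with the amplitudes is S(w0).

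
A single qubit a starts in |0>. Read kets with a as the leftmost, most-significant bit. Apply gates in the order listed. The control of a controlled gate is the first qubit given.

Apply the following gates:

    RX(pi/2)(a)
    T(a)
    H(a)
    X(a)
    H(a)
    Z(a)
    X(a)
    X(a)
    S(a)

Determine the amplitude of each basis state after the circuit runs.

After the circuit, the state carries amplitude sqrt(2)/2 on |0>, sqrt(2)*exp(I*pi/4)/2 on |1>.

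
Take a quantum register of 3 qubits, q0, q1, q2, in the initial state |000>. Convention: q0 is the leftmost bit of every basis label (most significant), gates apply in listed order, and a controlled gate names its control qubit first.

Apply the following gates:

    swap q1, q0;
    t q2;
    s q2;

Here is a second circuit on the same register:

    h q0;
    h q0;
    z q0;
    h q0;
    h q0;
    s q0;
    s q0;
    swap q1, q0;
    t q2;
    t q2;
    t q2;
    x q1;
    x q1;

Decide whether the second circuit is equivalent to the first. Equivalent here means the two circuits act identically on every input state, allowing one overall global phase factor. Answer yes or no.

Yes: on every input state the two circuits agree up to one overall phase factor.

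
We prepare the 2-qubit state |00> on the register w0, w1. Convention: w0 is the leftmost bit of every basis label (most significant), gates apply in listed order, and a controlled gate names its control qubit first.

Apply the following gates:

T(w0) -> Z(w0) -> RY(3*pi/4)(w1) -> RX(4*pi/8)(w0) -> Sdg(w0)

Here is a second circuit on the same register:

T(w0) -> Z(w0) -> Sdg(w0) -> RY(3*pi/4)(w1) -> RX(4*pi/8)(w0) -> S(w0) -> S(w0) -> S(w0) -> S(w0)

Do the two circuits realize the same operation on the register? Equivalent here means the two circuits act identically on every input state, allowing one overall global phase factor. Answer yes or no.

No, they are not equivalent — no single phase factor reconciles the two unitaries.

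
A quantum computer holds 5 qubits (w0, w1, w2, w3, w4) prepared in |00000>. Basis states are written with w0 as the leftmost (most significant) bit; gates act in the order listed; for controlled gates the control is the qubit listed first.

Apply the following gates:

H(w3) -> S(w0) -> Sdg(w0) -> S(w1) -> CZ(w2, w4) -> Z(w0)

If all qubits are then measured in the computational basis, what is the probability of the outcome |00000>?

The probability of measuring |00000> is 1/2. Key observation: gates 2-3 undo each other exactly, leaving only the rest of the circuit to track.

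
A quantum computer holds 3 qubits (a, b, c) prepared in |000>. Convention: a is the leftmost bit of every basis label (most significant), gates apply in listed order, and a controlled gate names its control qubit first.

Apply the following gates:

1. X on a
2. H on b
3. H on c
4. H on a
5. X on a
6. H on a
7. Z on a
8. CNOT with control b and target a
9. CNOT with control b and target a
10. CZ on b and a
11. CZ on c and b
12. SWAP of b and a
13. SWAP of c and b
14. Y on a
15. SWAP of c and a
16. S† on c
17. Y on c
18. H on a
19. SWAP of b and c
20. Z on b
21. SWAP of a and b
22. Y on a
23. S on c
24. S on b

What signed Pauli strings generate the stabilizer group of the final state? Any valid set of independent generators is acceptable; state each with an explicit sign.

The stabilizer group can be generated by +YIZ, -IYI, -ZIY, among other valid generating sets. Key observation: gates 4-7 undo each other exactly, leaving only the rest of the circuit to track.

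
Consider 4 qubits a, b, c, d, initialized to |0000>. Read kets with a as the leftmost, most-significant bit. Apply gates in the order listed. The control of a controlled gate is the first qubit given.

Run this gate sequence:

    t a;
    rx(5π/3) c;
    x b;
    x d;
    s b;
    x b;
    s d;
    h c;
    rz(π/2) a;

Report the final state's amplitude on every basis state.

The resulting statevector has amplitude (sqrt(2) - sqrt(6)*I)*exp(I*pi/4)/4 on |0001>, (-sqrt(6) + sqrt(2)*I)*exp(3*I*pi/4)/4 on |0011>, and 0 on every other basis state.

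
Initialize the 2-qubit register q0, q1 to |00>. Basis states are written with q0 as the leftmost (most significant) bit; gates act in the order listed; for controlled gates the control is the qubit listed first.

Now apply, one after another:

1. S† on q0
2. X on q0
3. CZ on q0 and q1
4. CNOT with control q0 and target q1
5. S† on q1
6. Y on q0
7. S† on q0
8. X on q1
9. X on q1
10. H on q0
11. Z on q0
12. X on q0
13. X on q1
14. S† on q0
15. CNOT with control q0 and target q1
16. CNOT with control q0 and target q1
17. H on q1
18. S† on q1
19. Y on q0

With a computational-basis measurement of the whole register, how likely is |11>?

The probability of measuring |11> is 1/4.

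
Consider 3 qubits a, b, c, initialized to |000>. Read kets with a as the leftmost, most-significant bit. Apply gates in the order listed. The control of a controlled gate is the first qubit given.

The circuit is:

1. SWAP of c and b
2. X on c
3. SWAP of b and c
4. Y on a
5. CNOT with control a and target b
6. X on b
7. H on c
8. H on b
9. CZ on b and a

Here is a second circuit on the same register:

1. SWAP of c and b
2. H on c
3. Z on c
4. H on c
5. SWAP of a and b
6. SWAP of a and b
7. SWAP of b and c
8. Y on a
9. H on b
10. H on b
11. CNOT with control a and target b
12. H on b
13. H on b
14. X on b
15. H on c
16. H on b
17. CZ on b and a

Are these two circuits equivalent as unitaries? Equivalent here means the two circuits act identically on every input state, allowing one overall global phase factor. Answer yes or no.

Yes: on every input state the two circuits agree up to one overall phase factor.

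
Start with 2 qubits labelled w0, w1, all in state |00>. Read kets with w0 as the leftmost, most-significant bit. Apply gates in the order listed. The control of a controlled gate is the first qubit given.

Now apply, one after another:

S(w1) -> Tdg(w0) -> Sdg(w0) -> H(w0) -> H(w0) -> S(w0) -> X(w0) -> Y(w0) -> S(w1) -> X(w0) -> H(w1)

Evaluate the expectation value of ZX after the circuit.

The observable ZX averages to -1. Key observation: the block from step 3 through step 6 cancels to the identity and can be dropped.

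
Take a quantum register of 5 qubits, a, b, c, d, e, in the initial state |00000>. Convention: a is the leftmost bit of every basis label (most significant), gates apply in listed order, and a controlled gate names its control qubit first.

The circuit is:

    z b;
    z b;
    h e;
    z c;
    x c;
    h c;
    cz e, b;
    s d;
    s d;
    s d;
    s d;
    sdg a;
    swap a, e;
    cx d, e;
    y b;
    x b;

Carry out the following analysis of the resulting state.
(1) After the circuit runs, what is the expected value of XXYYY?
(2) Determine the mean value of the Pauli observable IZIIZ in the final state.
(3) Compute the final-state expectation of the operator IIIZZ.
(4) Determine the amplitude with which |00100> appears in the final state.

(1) The expectation value of XXYYY is 0. Key observation: the block from step 8 through step 11 cancels to the identity and can be dropped.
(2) The observable IZIIZ averages to 1.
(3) The expectation value of IIIZZ is 1.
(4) |00100> carries amplitude -I/2 in the final state.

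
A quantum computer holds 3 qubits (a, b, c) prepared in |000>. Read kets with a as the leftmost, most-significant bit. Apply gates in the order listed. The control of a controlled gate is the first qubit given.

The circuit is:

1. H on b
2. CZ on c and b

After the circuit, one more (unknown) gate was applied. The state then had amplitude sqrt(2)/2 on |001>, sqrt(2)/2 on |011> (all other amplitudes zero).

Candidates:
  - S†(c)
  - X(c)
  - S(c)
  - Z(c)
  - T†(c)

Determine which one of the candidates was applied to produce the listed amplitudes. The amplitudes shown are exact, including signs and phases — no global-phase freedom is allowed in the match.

The unique candidate consistent with the amplitudes is X(c).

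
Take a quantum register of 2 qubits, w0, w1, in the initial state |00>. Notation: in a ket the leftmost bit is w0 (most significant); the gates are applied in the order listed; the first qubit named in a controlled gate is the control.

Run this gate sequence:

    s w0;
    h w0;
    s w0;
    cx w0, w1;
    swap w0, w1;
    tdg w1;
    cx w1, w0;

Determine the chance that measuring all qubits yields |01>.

The probability of measuring |01> is 1/2.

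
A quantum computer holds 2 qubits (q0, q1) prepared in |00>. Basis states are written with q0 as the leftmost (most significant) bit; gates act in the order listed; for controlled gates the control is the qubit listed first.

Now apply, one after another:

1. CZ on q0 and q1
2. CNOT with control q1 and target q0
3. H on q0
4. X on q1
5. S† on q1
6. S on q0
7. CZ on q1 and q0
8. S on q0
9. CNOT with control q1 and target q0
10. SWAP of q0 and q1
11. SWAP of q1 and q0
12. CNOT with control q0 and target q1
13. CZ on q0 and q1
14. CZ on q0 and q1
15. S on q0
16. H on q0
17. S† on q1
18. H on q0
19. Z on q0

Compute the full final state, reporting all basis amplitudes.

The resulting statevector has amplitude 0 on |00>, -sqrt(2)/2 on |01>, -sqrt(2)/2 on |10>, 0 on |11>.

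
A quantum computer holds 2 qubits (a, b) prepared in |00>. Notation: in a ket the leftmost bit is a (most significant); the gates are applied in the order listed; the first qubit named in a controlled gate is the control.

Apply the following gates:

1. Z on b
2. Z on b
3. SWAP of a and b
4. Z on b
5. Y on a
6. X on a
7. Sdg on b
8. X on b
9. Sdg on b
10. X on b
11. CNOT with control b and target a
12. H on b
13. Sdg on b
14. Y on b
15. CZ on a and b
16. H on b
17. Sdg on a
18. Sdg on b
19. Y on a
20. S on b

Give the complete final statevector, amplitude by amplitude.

After the circuit, the state carries amplitude 0 on |00>, 0 on |01>, -1/2 - I/2 on |10>, 1/2 - I/2 on |11>.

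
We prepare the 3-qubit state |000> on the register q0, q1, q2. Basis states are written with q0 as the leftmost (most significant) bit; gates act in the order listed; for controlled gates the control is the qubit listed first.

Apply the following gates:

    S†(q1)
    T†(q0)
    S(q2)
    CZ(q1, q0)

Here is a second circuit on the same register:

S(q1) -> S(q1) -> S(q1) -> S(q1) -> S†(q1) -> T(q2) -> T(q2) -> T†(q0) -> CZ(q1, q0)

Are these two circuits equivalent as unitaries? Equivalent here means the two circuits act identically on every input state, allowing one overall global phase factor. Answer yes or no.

Yes, they are equivalent — the unitaries differ by at most a global phase.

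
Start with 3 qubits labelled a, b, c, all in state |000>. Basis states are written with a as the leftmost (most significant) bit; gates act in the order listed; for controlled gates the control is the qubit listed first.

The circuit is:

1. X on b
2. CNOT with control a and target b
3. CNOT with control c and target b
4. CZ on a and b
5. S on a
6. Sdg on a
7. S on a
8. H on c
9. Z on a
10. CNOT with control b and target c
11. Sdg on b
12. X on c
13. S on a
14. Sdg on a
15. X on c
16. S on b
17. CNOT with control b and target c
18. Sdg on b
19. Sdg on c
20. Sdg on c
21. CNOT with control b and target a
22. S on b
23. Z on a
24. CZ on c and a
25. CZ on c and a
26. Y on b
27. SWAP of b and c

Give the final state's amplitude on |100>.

|100> carries amplitude sqrt(2)*I/2 in the final state.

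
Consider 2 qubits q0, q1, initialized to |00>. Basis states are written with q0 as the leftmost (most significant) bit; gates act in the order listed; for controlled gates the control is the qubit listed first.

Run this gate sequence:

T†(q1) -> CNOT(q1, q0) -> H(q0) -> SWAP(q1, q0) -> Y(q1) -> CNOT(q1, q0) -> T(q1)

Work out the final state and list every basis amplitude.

After the circuit, the state carries amplitude -sqrt(2)*I/2 on |00>, 0 on |01>, 0 on |10>, sqrt(2)*exp(3*I*pi/4)/2 on |11>.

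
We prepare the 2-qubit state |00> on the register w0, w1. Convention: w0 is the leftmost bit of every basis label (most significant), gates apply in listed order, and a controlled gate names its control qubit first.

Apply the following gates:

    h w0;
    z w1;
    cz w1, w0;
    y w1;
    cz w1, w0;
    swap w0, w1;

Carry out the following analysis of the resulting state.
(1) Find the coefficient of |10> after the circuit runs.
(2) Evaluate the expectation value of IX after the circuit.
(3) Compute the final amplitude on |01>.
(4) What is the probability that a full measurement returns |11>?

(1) The final state's coefficient on |10> equals sqrt(2)*I/2.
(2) The expectation value of IX is -1.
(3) |01> carries amplitude 0 in the final state.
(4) The probability of measuring |11> is 1/2.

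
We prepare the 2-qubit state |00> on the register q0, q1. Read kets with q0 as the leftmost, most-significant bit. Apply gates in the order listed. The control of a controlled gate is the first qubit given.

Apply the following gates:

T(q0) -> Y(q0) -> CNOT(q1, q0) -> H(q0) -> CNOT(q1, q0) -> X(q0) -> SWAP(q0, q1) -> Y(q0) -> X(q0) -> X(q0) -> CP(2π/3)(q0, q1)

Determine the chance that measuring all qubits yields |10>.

Outcome |10> occurs with probability 1/2.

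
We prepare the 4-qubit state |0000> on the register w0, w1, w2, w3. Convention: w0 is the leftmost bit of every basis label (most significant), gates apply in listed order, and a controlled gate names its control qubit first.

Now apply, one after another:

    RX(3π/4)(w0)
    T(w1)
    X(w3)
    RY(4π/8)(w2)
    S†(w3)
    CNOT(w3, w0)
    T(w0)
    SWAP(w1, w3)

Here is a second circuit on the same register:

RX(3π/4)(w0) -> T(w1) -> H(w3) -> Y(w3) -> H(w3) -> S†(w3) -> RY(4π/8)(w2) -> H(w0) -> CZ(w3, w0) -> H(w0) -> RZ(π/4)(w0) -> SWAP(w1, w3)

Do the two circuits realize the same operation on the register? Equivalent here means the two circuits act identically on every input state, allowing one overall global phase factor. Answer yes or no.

No: there is an input state on which the two circuits produce genuinely different outputs (not merely differing by a phase).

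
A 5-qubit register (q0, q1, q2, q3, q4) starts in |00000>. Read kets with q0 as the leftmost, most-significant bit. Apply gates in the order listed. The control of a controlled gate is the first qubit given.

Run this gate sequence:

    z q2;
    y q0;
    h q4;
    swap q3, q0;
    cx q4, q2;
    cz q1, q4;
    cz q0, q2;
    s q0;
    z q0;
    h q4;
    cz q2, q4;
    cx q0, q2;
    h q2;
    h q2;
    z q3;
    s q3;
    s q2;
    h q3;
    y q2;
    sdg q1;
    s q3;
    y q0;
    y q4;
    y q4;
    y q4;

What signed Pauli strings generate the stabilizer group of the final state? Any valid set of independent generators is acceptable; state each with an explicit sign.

The final state is stabilized by the group generated by +IIYII, -IIIYI, -IIIIX, -ZIIII, +IZIII; other independent generating sets are equally valid. Key observation: the block from step 13 through step 14 cancels to the identity and can be dropped.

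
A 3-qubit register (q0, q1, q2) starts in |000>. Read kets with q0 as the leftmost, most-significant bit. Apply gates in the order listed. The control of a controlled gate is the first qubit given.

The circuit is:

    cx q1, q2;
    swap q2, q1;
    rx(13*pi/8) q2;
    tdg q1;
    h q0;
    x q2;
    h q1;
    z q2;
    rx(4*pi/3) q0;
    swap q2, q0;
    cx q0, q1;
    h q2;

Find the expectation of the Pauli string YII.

In the final state, YII has expectation sqrt(sqrt(2) + 2)/2.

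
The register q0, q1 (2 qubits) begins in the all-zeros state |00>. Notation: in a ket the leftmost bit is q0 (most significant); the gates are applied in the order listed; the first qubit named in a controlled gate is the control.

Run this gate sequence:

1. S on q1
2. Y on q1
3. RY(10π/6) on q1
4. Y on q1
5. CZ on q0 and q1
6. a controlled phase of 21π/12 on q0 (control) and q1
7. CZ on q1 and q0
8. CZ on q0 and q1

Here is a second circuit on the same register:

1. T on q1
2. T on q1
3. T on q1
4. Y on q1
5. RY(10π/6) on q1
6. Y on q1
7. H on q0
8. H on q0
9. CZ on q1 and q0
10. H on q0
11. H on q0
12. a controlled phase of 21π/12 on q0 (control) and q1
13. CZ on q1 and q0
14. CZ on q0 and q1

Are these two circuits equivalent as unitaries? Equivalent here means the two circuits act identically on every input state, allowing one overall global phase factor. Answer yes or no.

No, they are not equivalent — no single phase factor reconciles the two unitaries.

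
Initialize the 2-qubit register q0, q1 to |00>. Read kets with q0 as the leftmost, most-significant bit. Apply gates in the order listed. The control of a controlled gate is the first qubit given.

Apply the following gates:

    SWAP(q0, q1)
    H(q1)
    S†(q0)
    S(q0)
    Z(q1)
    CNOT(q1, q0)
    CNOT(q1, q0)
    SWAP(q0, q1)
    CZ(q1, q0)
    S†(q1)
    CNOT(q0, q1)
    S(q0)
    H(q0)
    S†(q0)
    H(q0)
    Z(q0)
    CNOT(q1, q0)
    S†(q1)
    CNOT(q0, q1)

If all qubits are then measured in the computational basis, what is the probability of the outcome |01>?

Outcome |01> occurs with probability 1/4.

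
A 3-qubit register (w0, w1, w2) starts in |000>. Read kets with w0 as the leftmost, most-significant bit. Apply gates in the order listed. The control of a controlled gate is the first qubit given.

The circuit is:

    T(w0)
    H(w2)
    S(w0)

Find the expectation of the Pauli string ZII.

The observable ZII averages to 1.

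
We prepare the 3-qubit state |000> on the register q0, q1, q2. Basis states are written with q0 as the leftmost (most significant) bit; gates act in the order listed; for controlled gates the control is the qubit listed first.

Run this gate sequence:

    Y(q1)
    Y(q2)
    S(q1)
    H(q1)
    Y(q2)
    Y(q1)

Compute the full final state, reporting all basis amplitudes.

The resulting statevector has amplitude -sqrt(2)*I/2 on |000>, -sqrt(2)*I/2 on |010>, and 0 on every other basis state.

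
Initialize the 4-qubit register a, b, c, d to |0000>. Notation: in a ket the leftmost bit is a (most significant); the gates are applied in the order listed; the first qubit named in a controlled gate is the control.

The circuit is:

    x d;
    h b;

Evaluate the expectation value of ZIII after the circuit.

The observable ZIII averages to 1.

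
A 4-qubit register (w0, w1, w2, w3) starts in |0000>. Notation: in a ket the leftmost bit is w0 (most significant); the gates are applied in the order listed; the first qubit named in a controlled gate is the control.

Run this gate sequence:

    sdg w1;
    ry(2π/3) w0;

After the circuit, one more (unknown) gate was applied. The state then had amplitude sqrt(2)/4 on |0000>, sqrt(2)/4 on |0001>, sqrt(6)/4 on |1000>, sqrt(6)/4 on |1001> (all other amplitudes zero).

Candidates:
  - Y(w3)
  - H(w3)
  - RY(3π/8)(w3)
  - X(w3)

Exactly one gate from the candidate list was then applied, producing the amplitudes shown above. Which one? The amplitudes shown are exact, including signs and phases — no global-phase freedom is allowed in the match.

The applied gate was H(w3).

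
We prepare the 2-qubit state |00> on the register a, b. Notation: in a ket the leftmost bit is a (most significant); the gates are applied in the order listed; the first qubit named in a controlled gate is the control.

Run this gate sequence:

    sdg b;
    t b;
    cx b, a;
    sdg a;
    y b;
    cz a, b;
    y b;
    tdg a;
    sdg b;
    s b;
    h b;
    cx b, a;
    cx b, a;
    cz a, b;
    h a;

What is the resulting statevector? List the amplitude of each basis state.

The final amplitudes are 1/2 on |00>, 1/2 on |01>, 1/2 on |10>, 1/2 on |11>.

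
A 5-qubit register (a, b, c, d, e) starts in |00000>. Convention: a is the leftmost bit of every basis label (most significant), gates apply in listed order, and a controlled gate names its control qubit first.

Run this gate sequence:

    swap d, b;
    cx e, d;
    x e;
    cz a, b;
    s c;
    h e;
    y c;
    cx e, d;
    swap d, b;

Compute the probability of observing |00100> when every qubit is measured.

A full measurement returns |00100> with probability 1/2.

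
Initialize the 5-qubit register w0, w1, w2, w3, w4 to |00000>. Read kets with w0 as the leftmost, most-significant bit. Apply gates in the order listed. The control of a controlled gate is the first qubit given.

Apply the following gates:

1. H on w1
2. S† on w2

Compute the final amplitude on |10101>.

|10101> carries amplitude 0 in the final state.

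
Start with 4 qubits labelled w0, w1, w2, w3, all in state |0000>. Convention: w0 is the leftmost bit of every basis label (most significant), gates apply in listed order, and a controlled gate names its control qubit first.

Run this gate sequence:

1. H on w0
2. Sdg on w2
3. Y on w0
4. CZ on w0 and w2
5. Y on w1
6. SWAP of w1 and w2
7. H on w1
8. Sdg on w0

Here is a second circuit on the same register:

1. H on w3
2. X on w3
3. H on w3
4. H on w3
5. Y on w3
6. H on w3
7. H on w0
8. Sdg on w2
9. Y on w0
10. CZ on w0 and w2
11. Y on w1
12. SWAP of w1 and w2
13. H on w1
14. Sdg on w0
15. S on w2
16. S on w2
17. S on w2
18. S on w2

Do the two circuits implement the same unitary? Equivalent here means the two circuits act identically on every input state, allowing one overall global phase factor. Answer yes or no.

No — the two circuits implement different unitaries, even allowing a global phase.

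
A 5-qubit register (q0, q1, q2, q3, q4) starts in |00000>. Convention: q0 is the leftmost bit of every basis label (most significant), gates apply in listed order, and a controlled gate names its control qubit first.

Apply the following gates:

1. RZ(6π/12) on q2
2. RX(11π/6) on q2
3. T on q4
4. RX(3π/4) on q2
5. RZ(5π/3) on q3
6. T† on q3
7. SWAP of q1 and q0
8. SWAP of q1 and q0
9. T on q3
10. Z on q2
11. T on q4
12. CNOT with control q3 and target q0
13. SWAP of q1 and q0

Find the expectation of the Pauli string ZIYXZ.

The expectation value of ZIYXZ is 0.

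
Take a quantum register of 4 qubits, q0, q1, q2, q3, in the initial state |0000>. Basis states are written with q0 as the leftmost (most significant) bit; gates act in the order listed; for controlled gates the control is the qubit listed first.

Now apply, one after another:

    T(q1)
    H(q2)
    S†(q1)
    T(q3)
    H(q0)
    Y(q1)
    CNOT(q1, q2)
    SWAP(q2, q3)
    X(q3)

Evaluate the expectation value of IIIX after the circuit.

The observable IIIX averages to 1.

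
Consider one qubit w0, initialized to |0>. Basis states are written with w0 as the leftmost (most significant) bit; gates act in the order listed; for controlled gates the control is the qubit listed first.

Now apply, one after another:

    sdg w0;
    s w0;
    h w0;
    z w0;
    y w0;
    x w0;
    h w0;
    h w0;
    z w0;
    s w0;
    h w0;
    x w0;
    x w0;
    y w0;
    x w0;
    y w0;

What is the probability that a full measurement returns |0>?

The probability of measuring |0> is 1/2.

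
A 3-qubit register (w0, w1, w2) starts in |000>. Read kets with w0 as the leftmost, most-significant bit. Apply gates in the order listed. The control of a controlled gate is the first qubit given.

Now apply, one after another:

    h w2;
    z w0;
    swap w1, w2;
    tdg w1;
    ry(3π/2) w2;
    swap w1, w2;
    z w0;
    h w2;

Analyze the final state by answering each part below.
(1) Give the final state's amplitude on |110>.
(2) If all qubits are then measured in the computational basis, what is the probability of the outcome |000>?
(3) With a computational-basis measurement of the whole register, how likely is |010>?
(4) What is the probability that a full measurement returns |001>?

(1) The final state's coefficient on |110> equals 0.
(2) The probability of measuring |000> is sqrt(2)/8 + 1/4.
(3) The probability of measuring |010> is sqrt(2)/8 + 1/4.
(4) A full measurement returns |001> with probability 1/4 - sqrt(2)/8.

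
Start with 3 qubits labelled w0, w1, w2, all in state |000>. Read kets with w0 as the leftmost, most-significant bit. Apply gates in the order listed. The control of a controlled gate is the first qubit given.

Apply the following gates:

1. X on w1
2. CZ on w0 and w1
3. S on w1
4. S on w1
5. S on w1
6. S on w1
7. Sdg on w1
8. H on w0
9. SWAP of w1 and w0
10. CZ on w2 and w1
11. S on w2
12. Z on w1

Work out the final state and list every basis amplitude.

The final amplitudes are -sqrt(2)*I/2 on |100>, sqrt(2)*I/2 on |110>, and 0 on every other basis state.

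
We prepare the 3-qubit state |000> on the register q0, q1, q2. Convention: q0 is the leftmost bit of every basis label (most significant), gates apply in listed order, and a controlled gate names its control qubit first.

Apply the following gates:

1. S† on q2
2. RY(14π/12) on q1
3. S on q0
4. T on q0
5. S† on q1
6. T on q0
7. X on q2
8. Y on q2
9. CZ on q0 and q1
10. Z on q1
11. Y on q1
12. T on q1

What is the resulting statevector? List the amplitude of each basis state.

The resulting statevector has amplitude I*(-sqrt(6) - sqrt(2))/4 on |000>, (-sqrt(6) + sqrt(2))*exp(I*pi/4)/4 on |010>, and 0 on every other basis state.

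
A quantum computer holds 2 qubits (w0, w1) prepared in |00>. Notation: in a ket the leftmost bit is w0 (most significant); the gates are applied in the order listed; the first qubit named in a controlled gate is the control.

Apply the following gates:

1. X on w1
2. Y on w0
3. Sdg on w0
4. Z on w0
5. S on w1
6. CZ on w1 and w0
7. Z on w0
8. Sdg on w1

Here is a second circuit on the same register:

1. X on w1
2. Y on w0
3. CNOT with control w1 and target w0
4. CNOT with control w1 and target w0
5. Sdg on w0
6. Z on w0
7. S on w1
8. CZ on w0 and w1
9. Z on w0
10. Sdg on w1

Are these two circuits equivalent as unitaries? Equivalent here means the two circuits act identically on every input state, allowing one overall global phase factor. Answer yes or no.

Yes, they are equivalent — the unitaries differ by at most a global phase.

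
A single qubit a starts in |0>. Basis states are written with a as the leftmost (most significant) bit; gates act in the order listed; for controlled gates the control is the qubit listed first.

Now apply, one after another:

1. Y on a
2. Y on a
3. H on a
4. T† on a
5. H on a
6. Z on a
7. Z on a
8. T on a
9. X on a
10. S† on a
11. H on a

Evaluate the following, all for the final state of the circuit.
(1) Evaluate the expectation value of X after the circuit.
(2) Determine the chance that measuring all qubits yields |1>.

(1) In the final state, X has expectation -sqrt(2)/2.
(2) The probability of measuring |1> is 3/4.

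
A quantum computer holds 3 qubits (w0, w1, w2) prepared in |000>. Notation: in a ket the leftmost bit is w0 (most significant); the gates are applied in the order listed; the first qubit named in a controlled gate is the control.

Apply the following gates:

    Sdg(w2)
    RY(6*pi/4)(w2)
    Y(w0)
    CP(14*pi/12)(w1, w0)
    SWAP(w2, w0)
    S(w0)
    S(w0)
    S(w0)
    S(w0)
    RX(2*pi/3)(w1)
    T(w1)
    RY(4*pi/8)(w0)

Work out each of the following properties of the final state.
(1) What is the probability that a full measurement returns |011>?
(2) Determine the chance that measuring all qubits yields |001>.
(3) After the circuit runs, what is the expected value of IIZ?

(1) Outcome |011> occurs with probability 3/4. Key observation: the block from step 6 through step 9 cancels to the identity and can be dropped.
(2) The probability of measuring |001> is 1/4.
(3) In the final state, IIZ has expectation -1.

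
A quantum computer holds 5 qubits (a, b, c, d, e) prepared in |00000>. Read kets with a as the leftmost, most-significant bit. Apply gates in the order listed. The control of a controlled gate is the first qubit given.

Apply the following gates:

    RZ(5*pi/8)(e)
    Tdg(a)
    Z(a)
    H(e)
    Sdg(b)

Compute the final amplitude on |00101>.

The amplitude on |00101> is 0.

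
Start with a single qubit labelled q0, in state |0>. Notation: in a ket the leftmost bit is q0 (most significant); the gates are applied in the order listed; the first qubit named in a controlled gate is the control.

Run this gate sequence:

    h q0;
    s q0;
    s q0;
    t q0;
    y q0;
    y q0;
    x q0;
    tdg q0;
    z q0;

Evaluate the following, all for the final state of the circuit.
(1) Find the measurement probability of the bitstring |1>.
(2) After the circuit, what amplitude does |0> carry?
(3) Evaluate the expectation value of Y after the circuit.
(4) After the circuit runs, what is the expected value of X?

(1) The probability of measuring |1> is 1/2.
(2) The amplitude on |0> is -sqrt(2)*exp(I*pi/4)/2.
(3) In the final state, Y has expectation -1.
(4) In the final state, X has expectation 0.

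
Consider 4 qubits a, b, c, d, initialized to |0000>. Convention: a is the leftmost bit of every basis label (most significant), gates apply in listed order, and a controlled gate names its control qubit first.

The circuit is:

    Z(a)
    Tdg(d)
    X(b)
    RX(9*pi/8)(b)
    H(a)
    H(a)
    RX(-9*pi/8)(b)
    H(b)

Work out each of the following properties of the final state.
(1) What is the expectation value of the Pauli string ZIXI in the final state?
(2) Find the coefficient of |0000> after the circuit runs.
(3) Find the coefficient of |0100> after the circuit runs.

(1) In the final state, ZIXI has expectation 0. Key observation: the block from step 4 through step 7 cancels to the identity and can be dropped.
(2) The amplitude on |0000> is sqrt(2)/2.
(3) The amplitude on |0100> is -sqrt(2)/2.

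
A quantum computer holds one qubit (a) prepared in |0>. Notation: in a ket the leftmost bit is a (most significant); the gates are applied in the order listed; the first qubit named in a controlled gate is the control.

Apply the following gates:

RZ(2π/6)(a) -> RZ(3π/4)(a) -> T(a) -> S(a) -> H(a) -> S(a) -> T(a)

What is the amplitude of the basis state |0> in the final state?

|0> carries amplitude -sqrt(2)*exp(11*I*pi/24)/2 in the final state.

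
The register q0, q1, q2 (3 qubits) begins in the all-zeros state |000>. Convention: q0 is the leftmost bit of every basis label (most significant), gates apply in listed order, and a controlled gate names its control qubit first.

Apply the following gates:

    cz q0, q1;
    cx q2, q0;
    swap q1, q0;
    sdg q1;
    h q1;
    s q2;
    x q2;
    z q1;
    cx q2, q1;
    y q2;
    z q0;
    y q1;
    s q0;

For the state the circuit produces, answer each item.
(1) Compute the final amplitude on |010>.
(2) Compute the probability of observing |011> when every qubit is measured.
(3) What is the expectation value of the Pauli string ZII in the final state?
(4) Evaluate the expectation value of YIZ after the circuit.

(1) |010> carries amplitude -sqrt(2)/2 in the final state.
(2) The probability of measuring |011> is 0.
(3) In the final state, ZII has expectation 1.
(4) In the final state, YIZ has expectation 0.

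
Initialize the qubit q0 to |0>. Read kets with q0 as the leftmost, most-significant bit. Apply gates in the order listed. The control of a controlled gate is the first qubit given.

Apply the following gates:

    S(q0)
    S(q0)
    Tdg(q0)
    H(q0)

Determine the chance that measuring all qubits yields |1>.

The probability of measuring |1> is 1/2.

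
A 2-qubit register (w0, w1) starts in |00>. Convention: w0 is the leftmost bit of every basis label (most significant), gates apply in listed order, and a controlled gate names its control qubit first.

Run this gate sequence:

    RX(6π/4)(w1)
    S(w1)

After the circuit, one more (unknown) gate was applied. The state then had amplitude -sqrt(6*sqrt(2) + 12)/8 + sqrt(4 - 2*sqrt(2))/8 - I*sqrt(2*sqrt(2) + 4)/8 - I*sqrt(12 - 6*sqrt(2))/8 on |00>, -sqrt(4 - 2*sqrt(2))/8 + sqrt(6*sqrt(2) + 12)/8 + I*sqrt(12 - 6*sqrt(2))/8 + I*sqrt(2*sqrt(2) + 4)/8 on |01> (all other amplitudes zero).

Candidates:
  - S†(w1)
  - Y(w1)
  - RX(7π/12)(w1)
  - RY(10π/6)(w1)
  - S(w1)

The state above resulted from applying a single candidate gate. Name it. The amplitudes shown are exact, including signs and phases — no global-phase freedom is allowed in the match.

The unique candidate consistent with the amplitudes is RX(7π/12)(w1).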